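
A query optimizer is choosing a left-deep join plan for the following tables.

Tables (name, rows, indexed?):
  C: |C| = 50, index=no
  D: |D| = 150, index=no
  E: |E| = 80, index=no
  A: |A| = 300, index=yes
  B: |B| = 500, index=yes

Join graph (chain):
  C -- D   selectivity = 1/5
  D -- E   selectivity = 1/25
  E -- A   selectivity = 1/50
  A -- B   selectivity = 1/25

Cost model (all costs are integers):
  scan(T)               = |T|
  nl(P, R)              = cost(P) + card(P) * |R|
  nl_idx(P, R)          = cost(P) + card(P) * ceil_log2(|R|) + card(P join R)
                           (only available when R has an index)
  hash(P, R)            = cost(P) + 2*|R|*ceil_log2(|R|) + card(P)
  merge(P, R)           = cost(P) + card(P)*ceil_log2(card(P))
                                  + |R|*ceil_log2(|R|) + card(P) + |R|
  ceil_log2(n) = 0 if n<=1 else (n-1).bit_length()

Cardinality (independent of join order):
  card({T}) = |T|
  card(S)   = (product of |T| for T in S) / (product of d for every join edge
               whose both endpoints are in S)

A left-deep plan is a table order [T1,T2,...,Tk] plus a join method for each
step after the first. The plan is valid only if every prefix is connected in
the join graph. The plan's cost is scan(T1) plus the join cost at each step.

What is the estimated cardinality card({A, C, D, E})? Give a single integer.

Tables in S: A(300), C(50), D(150), E(80)
Edges inside S: C-D(d=5), D-E(d=25), E-A(d=50)
numerator = 300 * 50 * 150 * 80 = 180000000
denominator = 5 * 25 * 50 = 6250
card(S) = 180000000 / 6250 = 28800

28800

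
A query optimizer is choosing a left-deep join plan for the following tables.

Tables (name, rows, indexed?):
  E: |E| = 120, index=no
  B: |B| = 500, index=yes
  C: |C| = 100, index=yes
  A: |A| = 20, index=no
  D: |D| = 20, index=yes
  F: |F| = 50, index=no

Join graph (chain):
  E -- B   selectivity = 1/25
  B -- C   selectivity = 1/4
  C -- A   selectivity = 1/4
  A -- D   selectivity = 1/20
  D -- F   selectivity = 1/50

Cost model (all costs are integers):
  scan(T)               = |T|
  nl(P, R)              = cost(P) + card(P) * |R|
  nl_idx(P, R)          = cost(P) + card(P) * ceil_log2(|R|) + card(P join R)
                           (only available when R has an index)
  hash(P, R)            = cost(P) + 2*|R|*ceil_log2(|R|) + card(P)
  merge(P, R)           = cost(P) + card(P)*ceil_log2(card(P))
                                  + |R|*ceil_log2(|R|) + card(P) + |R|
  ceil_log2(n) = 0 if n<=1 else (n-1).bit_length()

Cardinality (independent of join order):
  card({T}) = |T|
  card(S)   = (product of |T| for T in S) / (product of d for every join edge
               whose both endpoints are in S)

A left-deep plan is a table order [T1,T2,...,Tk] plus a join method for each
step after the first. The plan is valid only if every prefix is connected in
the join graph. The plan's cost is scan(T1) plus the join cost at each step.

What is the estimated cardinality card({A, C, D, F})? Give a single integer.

500

Tables in S: A(20), C(100), D(20), F(50)
Edges inside S: C-A(d=4), A-D(d=20), D-F(d=50)
numerator = 20 * 100 * 20 * 50 = 2000000
denominator = 4 * 20 * 50 = 4000
card(S) = 2000000 / 4000 = 500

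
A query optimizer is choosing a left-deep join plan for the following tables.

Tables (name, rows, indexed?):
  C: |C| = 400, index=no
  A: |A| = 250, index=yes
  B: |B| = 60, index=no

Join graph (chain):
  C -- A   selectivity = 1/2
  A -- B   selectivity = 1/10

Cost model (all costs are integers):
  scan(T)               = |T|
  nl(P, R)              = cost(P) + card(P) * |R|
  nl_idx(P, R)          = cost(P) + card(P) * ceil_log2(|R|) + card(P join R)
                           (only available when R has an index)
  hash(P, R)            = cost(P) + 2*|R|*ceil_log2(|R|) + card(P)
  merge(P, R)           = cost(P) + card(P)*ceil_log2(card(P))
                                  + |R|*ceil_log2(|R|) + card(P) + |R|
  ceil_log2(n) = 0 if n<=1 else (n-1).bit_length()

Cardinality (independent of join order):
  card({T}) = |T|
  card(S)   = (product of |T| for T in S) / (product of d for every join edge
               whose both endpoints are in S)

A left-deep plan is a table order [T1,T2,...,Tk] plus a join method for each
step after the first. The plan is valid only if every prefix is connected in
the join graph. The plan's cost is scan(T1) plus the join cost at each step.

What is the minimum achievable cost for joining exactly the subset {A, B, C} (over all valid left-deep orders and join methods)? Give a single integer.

Selinger DP over subsets of {A,B,C}:
  {C}: scan cost=400, card=400
  {A}: scan cost=250, card=250
  {B}: scan cost=60, card=60
  {AC}: card=50000; try (A,hash)→4800, (C,merge)→6500, (A,merge)→6650, (C,hash)→7700, (A,nl_idx)→53600, (C,nl)→100250 …(+1); best=4800 via (A,hash)
  {AB}: card=1500; try (B,hash)→1220, (A,nl_idx)→2040, (A,merge)→2730, (B,merge)→2920, (A,hash)→4120, (A,nl)→15060 …(+1); best=1220 via (B,hash)
  {ABC}: card=300000; try (C,hash)→9920, (C,merge)→23220, (B,hash)→55520, (C,nl)→601220, (B,merge)→855220, (B,nl)→3004800; best=9920 via (C,hash)

9920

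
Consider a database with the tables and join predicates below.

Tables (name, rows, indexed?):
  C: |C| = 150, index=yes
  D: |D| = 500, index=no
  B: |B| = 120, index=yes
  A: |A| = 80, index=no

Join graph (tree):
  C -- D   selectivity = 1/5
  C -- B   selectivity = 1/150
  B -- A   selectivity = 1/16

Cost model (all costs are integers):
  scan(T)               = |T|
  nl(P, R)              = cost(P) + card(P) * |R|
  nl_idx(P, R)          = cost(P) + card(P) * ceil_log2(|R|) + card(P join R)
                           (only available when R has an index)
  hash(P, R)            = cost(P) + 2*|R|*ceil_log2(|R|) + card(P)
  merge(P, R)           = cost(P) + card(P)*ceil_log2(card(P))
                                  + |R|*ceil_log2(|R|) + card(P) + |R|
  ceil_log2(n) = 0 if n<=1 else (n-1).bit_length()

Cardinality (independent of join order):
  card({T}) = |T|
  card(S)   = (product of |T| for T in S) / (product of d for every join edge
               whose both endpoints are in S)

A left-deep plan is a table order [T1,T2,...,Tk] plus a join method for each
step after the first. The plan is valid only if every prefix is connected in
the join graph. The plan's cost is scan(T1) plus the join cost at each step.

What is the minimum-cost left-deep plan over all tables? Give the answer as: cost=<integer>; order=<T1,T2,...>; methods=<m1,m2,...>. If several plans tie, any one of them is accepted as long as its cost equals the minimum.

cost=12040; order=B,C,A,D; methods=nl_idx,hash,hash

Selinger DP (subsets sized 1..n):
  {C}: scan cost=150, card=150
  {D}: scan cost=500, card=500
  {B}: scan cost=120, card=120
  {A}: scan cost=80, card=80
  {CD}: card=15000; try (C,hash)→3400, (D,merge)→6500, (C,merge)→6850, (D,hash)→9300, (C,nl_idx)→19500, (D,nl)→75150 …(+1); best=3400 via (C,hash)
  {BC}: card=120; try (C,nl_idx)→1200, (B,nl_idx)→1320, (B,hash)→1980, (C,merge)→2430, (B,merge)→2460, (C,hash)→2640 …(+2); best=1200 via (C,nl_idx)
  {AB}: card=600; try (B,nl_idx)→1240, (A,hash)→1360, (B,merge)→1680, (A,merge)→1720, (B,hash)→1840, (B,nl)→9680 …(+1); best=1240 via (B,nl_idx)
  {BCD}: card=12000; try (D,merge)→7160, (D,hash)→10320, (B,hash)→20080, (D,nl)→61200, (B,nl_idx)→120400, (B,merge)→229360 …(+1); best=7160 via (D,merge)
  {ABC}: card=600; try (A,hash)→2440, (A,merge)→2800, (C,hash)→4240, (C,nl_idx)→6640, (C,merge)→9190, (A,nl)→10800 …(+1); best=2440 via (A,hash)
  {ABCD}: card=60000; try (D,hash)→12040, (D,merge)→14040, (A,hash)→20280, (A,merge)→187800, (D,nl)→302440, (A,nl)→967160; best=12040 via (D,hash)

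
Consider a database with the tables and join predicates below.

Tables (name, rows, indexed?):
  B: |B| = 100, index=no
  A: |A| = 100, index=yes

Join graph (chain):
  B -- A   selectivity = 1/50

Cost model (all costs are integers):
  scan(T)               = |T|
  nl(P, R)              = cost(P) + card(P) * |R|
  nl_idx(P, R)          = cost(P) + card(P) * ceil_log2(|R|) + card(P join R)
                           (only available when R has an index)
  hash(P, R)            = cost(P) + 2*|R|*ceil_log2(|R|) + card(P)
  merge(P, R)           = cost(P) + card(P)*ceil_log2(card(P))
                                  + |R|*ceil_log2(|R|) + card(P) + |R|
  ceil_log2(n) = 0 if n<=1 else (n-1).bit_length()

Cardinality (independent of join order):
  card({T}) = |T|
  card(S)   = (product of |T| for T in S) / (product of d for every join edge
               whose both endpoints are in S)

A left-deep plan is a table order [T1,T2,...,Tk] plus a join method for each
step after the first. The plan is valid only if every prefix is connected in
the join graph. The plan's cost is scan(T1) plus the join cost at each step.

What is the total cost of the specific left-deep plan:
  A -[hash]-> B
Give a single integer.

1600

step 1: scan A: cost=100, card=100
step 2: join B via hash
    card(P join B) = 100*100/(50) = 200
    cost = 100 + 2*100*7 + 100 = 1600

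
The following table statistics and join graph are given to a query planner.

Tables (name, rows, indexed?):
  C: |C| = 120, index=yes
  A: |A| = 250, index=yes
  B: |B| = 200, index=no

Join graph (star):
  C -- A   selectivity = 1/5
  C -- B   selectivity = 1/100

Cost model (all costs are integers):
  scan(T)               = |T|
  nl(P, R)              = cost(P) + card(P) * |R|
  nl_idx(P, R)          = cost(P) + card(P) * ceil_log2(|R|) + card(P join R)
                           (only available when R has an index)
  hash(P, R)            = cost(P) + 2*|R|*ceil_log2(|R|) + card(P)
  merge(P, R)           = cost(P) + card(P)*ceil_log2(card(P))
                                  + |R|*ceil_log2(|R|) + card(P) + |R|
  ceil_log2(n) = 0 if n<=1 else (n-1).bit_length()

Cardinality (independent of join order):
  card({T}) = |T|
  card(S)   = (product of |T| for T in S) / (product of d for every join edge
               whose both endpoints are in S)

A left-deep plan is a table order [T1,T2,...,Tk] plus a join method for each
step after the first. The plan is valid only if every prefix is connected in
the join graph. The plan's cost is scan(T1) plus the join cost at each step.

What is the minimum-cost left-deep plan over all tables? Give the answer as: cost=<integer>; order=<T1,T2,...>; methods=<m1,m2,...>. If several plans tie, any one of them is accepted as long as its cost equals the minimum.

cost=6080; order=B,C,A; methods=nl_idx,hash

Selinger DP (subsets sized 1..n):
  {C}: scan cost=120, card=120
  {A}: scan cost=250, card=250
  {B}: scan cost=200, card=200
  {AC}: card=6000; try (C,hash)→2180, (A,merge)→3330, (C,merge)→3460, (A,hash)→4240, (A,nl_idx)→7080, (C,nl_idx)→8000 …(+2); best=2180 via (C,hash)
  {BC}: card=240; try (C,nl_idx)→1840, (C,hash)→2080, (B,merge)→2880, (C,merge)→2960, (B,hash)→3440, (B,nl)→24120 …(+1); best=1840 via (C,nl_idx)
  {ABC}: card=12000; try (A,hash)→6080, (A,merge)→6250, (B,hash)→11380, (A,nl_idx)→15760, (A,nl)→61840, (B,merge)→87980 …(+1); best=6080 via (A,hash)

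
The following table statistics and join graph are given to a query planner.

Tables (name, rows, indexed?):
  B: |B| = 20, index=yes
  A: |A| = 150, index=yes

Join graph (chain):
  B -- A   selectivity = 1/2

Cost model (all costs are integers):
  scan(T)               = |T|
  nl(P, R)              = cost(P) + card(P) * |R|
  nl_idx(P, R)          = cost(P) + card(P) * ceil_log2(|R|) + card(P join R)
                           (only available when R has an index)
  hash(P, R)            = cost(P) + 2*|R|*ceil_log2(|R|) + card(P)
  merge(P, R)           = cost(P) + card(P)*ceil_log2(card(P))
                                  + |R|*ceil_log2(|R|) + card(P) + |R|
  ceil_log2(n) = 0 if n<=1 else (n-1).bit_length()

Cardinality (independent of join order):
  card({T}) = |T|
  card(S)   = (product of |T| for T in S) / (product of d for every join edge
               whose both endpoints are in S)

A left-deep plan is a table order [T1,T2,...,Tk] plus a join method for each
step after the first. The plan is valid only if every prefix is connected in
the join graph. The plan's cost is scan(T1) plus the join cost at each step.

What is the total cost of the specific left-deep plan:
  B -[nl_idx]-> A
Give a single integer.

step 1: scan B: cost=20, card=20
step 2: join A via nl_idx
    card(P join A) = 20*150/(2) = 1500
    cost = 20 + 20*8 + 1500 = 1680

1680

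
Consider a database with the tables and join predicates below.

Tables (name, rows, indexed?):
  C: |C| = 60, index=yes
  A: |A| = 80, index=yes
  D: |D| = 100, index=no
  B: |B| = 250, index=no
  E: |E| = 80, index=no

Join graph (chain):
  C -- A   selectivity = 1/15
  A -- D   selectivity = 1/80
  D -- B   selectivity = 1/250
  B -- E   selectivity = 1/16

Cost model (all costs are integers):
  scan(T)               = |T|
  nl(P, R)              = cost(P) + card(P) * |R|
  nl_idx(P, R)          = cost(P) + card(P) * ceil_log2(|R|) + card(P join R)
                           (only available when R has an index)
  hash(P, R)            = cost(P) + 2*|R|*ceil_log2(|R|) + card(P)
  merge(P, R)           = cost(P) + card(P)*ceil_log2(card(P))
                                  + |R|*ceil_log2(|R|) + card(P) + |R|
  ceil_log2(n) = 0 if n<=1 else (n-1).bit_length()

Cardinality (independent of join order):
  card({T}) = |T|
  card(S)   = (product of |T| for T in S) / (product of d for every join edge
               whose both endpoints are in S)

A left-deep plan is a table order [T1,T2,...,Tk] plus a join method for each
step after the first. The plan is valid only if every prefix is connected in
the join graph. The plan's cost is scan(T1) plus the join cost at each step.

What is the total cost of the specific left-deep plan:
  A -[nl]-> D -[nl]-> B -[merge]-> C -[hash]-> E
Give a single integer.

step 1: scan A: cost=80, card=80
step 2: join D via nl
    card(P join D) = 80*100/(80) = 100
    cost = 80 + 80*100 = 8080
step 3: join B via nl
    card(P join B) = 100*250/(250) = 100
    cost = 8080 + 100*250 = 33080
step 4: join C via merge
    card(P join C) = 100*60/(15) = 400
    cost = 33080 + 100*7 + 60*6 + 100 + 60 = 34300
step 5: join E via hash
    card(P join E) = 400*80/(16) = 2000
    cost = 34300 + 2*80*7 + 400 = 35820

35820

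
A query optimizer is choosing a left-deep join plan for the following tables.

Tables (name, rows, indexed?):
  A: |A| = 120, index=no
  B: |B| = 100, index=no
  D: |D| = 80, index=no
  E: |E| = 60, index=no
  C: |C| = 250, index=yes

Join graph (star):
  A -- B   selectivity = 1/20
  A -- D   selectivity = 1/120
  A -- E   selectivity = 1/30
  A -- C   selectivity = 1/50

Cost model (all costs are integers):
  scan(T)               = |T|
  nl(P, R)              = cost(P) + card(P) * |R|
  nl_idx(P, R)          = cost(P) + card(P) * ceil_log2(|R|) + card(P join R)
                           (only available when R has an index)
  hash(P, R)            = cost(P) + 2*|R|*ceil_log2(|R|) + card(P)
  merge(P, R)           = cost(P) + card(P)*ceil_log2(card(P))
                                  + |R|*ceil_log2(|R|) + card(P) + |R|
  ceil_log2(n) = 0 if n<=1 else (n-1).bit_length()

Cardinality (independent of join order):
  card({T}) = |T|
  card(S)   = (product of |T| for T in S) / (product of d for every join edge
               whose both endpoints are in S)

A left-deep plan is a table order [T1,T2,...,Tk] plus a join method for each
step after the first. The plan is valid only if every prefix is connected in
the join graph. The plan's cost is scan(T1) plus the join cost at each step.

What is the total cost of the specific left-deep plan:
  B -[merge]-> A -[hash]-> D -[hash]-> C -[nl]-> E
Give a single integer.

step 1: scan B: cost=100, card=100
step 2: join A via merge
    card(P join A) = 100*120/(20) = 600
    cost = 100 + 100*7 + 120*7 + 100 + 120 = 1860
step 3: join D via hash
    card(P join D) = 600*80/(120) = 400
    cost = 1860 + 2*80*7 + 600 = 3580
step 4: join C via hash
    card(P join C) = 400*250/(50) = 2000
    cost = 3580 + 2*250*8 + 400 = 7980
step 5: join E via nl
    card(P join E) = 2000*60/(30) = 4000
    cost = 7980 + 2000*60 = 127980

127980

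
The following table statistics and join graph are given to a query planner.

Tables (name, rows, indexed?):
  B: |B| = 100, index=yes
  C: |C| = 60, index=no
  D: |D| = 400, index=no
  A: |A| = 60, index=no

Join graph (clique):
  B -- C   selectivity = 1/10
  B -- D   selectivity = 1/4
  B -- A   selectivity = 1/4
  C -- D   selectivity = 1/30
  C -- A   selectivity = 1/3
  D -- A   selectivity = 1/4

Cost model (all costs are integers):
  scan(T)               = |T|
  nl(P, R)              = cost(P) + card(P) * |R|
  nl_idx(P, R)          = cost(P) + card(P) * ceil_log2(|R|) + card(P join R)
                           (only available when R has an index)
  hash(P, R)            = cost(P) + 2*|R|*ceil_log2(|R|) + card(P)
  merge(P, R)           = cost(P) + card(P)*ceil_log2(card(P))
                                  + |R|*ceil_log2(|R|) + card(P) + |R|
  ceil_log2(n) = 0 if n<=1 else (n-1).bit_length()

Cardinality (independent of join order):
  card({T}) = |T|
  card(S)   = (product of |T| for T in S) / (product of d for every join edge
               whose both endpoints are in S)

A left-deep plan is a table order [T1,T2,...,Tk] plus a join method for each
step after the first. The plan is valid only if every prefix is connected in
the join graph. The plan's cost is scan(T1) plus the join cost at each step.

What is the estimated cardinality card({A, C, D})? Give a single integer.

Tables in S: A(60), C(60), D(400)
Edges inside S: C-D(d=30), C-A(d=3), D-A(d=4)
numerator = 60 * 60 * 400 = 1440000
denominator = 30 * 3 * 4 = 360
card(S) = 1440000 / 360 = 4000

4000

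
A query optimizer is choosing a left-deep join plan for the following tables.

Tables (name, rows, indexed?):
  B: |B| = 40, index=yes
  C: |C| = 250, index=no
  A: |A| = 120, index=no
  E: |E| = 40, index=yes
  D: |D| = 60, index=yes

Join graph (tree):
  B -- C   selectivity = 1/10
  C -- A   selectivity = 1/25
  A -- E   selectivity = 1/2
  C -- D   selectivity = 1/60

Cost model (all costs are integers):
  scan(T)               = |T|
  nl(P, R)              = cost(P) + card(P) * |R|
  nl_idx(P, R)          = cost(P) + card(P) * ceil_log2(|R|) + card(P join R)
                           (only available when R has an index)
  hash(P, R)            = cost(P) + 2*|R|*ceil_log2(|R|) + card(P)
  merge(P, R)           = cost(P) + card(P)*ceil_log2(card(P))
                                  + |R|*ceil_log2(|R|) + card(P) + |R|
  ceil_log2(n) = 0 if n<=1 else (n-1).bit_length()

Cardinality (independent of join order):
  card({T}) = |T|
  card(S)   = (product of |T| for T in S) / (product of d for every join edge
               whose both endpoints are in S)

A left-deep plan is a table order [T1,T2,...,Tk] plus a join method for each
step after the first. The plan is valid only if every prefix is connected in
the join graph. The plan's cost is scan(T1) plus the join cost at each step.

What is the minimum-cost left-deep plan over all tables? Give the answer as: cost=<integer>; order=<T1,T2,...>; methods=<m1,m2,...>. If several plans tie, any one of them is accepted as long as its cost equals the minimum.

cost=9910; order=C,D,B,A,E; methods=hash,hash,hash,hash

Selinger DP (subsets sized 1..n):
  {B}: scan cost=40, card=40
  {C}: scan cost=250, card=250
  {A}: scan cost=120, card=120
  {E}: scan cost=40, card=40
  {D}: scan cost=60, card=60
  {BC}: card=1000; try (B,hash)→980, (C,merge)→2570, (B,nl_idx)→2750, (B,merge)→2780, (C,hash)→4080, (C,nl)→10040 …(+1); best=980 via (B,hash)
  {AC}: card=1200; try (A,hash)→2180, (C,merge)→3330, (A,merge)→3460, (C,hash)→4240, (C,nl)→30120, (A,nl)→30250; best=2180 via (A,hash)
  {CD}: card=250; try (D,hash)→1220, (D,nl_idx)→2000, (C,merge)→2730, (D,merge)→2920, (C,hash)→4120, (C,nl)→15060 …(+1); best=1220 via (D,hash)
  {AE}: card=2400; try (E,hash)→720, (A,merge)→1280, (E,merge)→1360, (A,hash)→1760, (E,nl_idx)→3240, (A,nl)→4840 …(+1); best=720 via (E,hash)
  {ABC}: card=4800; try (A,hash)→3660, (B,hash)→3860, (A,merge)→12940, (B,nl_idx)→14180, (B,merge)→16860, (B,nl)→50180 …(+1); best=3660 via (A,hash)
  {BCD}: card=1000; try (B,hash)→1950, (D,hash)→2700, (B,nl_idx)→3720, (B,merge)→3750, (D,nl_idx)→7980, (B,nl)→11220 …(+2); best=1950 via (B,hash)
  {ACE}: card=24000; try (E,hash)→3860, (C,hash)→7120, (E,merge)→16860, (E,nl_idx)→33380, (C,merge)→34170, (E,nl)→50180 …(+1); best=3860 via (E,hash)
  {ACD}: card=1200; try (A,hash)→3150, (D,hash)→4100, (A,merge)→4430, (D,nl_idx)→10580, (D,merge)→17000, (A,nl)→31220 …(+1); best=3150 via (A,hash)
  {ABCE}: card=96000; try (E,hash)→8940, (B,hash)→28340, (E,merge)→71140, (E,nl_idx)→128460, (E,nl)→195660, (B,nl_idx)→243860 …(+2); best=8940 via (E,hash)
  {ABCD}: card=4800; try (A,hash)→4630, (B,hash)→4830, (D,hash)→9180, (A,merge)→13910, (B,nl_idx)→15150, (B,merge)→17830 …(+5); best=4630 via (A,hash)
  {ACDE}: card=24000; try (E,hash)→4830, (E,merge)→17830, (D,hash)→28580, (E,nl_idx)→34350, (E,nl)→51150, (D,nl_idx)→171860 …(+2); best=4830 via (E,hash)
  {ABCDE}: card=96000; try (E,hash)→9910, (B,hash)→29310, (E,merge)→72110, (D,hash)→105660, (E,nl_idx)→129430, (E,nl)→196630 …(+6); best=9910 via (E,hash)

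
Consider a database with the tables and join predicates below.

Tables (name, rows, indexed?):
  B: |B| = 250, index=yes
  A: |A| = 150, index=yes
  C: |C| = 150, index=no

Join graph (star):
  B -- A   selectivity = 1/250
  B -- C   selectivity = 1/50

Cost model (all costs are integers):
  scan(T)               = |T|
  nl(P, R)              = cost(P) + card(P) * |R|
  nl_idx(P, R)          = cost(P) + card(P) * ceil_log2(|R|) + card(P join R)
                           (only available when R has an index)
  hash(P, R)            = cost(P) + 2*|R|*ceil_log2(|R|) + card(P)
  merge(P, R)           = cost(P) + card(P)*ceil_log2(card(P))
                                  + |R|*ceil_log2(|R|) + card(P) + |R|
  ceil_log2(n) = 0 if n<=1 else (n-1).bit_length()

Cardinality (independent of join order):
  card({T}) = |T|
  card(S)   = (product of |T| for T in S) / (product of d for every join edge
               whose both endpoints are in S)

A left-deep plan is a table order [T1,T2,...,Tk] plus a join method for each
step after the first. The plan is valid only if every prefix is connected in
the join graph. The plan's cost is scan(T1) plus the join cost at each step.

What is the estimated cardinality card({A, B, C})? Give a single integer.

450

Tables in S: A(150), B(250), C(150)
Edges inside S: B-A(d=250), B-C(d=50)
numerator = 150 * 250 * 150 = 5625000
denominator = 250 * 50 = 12500
card(S) = 5625000 / 12500 = 450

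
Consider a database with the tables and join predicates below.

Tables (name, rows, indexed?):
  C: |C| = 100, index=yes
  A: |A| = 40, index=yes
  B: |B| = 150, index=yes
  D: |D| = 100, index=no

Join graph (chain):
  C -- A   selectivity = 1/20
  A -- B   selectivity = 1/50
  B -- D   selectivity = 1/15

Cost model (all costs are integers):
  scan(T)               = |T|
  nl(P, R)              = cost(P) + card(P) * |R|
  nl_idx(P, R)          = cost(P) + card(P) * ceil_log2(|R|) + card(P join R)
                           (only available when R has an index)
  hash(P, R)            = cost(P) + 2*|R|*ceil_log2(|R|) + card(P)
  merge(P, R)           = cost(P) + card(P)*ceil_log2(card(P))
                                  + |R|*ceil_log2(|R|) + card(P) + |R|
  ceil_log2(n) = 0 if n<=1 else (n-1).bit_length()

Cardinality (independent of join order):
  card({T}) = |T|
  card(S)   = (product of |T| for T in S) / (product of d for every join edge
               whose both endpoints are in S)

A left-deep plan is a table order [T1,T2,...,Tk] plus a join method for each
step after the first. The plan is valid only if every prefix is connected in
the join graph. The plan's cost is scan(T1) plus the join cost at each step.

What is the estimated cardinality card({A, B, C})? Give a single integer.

600

Tables in S: A(40), B(150), C(100)
Edges inside S: C-A(d=20), A-B(d=50)
numerator = 40 * 150 * 100 = 600000
denominator = 20 * 50 = 1000
card(S) = 600000 / 1000 = 600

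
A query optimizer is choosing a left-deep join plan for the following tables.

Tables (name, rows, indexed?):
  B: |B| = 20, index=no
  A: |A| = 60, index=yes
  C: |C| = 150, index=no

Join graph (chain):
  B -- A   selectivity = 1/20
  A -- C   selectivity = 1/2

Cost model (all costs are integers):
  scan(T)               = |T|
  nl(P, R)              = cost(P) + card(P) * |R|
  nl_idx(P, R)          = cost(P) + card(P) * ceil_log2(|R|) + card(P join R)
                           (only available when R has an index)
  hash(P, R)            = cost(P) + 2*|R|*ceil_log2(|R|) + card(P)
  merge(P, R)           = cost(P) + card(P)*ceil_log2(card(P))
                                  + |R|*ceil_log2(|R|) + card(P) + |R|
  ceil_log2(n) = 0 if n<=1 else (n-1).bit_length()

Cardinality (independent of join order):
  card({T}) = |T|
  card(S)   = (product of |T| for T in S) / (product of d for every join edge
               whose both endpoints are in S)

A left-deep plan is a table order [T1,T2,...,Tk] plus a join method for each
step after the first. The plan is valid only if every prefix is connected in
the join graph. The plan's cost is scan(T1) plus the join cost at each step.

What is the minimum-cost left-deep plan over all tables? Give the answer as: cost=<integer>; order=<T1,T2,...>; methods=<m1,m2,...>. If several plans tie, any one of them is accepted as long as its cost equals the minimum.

Selinger DP (subsets sized 1..n):
  {B}: scan cost=20, card=20
  {A}: scan cost=60, card=60
  {C}: scan cost=150, card=150
  {AB}: card=60; try (A,nl_idx)→200, (B,hash)→320, (A,merge)→560, (B,merge)→600, (A,hash)→760, (A,nl)→1220 …(+1); best=200 via (A,nl_idx)
  {AC}: card=4500; try (A,hash)→1020, (C,merge)→1830, (A,merge)→1920, (C,hash)→2520, (A,nl_idx)→5550, (C,nl)→9060 …(+1); best=1020 via (A,hash)
  {ABC}: card=4500; try (C,merge)→1970, (C,hash)→2660, (B,hash)→5720, (C,nl)→9200, (B,merge)→64140, (B,nl)→91020; best=1970 via (C,merge)

cost=1970; order=B,A,C; methods=nl_idx,merge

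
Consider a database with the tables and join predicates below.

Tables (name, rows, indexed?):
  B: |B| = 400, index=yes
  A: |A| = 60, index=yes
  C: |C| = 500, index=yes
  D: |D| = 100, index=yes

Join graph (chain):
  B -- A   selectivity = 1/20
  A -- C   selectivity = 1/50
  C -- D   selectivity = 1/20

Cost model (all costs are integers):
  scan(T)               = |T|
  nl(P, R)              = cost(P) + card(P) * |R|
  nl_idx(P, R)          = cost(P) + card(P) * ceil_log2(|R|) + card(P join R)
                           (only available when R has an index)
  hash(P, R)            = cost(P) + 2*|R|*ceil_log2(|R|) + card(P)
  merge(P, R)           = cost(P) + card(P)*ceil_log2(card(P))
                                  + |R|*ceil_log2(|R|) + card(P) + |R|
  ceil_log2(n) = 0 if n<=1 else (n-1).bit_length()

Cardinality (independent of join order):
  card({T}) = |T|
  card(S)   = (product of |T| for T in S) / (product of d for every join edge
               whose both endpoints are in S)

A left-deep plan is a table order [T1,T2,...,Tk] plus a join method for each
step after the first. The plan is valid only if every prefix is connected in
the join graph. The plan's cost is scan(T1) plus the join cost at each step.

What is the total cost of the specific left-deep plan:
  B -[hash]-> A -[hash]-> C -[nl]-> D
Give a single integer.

step 1: scan B: cost=400, card=400
step 2: join A via hash
    card(P join A) = 400*60/(20) = 1200
    cost = 400 + 2*60*6 + 400 = 1520
step 3: join C via hash
    card(P join C) = 1200*500/(50) = 12000
    cost = 1520 + 2*500*9 + 1200 = 11720
step 4: join D via nl
    card(P join D) = 12000*100/(20) = 60000
    cost = 11720 + 12000*100 = 1211720

1211720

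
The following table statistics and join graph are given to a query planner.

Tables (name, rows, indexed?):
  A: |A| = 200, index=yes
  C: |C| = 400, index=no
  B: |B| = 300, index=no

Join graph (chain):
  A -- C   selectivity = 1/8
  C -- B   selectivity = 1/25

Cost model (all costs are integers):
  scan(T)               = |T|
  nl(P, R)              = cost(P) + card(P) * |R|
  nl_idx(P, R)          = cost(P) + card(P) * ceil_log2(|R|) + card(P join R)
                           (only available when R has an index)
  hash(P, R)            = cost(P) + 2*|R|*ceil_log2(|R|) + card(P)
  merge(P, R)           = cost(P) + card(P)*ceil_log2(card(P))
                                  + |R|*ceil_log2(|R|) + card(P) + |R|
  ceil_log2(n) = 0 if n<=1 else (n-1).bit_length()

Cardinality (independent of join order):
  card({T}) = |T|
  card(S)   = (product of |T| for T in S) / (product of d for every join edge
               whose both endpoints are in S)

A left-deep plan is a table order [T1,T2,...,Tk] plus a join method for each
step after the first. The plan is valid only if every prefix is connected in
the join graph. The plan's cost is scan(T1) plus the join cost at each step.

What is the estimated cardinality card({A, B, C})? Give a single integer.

Tables in S: A(200), B(300), C(400)
Edges inside S: A-C(d=8), C-B(d=25)
numerator = 200 * 300 * 400 = 24000000
denominator = 8 * 25 = 200
card(S) = 24000000 / 200 = 120000

120000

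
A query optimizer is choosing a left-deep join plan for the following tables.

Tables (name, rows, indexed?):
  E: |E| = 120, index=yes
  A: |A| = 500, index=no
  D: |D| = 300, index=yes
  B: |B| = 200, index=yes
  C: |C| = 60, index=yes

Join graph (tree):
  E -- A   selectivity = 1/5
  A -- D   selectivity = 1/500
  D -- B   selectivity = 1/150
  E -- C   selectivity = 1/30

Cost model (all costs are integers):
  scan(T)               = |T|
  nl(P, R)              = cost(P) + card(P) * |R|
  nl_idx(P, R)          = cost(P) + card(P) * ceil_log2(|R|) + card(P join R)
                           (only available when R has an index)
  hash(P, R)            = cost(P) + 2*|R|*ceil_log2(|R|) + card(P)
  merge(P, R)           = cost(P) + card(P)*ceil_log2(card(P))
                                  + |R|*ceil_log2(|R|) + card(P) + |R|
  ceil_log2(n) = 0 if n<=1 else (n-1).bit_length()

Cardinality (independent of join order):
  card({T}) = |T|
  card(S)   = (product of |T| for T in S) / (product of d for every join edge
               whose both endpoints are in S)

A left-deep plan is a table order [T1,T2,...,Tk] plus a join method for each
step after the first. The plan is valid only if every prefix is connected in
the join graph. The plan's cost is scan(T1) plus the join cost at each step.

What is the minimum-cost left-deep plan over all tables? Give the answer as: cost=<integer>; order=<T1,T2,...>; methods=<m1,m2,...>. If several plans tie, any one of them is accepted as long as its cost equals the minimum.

cost=20500; order=A,D,B,E,C; methods=nl_idx,nl_idx,hash,hash

Selinger DP (subsets sized 1..n):
  {E}: scan cost=120, card=120
  {A}: scan cost=500, card=500
  {D}: scan cost=300, card=300
  {B}: scan cost=200, card=200
  {C}: scan cost=60, card=60
  {AE}: card=12000; try (E,hash)→2680, (A,merge)→6080, (E,merge)→6460, (A,hash)→9240, (E,nl_idx)→16000, (A,nl)→60120 …(+1); best=2680 via (E,hash)
  {CE}: card=240; try (E,nl_idx)→720, (C,hash)→960, (C,nl_idx)→1080, (E,merge)→1440, (C,merge)→1500, (E,hash)→1800 …(+2); best=720 via (E,nl_idx)
  {AD}: card=300; try (D,nl_idx)→5300, (D,hash)→6400, (A,merge)→8300, (D,merge)→8500, (A,hash)→9600, (A,nl)→150300 …(+1); best=5300 via (D,nl_idx)
  {BD}: card=400; try (D,nl_idx)→2400, (B,nl_idx)→3100, (B,hash)→3800, (D,merge)→5000, (B,merge)→5100, (D,hash)→5800 …(+2); best=2400 via (D,nl_idx)
  {ADE}: card=7200; try (E,hash)→7280, (E,merge)→9260, (E,nl_idx)→14600, (D,hash)→20080, (E,nl)→41300, (D,nl_idx)→117880 …(+2); best=7280 via (E,hash)
  {ACE}: card=24000; try (A,merge)→7880, (A,hash)→9960, (C,hash)→15400, (C,nl_idx)→98680, (A,nl)→120720, (C,merge)→183100 …(+1); best=7880 via (A,merge)
  {ABD}: card=400; try (B,nl_idx)→8100, (B,hash)→8800, (B,merge)→10100, (A,merge)→11400, (A,hash)→11800, (B,nl)→65300 …(+1); best=8100 via (B,nl_idx)
  {ABDE}: card=9600; try (E,hash)→10180, (E,merge)→13060, (B,hash)→17680, (E,nl_idx)→20500, (E,nl)→56100, (B,nl_idx)→74480 …(+2); best=10180 via (E,hash)
  {ACDE}: card=14400; try (C,hash)→15200, (D,hash)→37280, (C,nl_idx)→64880, (C,merge)→108500, (D,nl_idx)→238280, (D,merge)→394880 …(+2); best=15200 via (C,hash)
  {ABCDE}: card=19200; try (C,hash)→20500, (B,hash)→32800, (C,nl_idx)→86980, (B,nl_idx)→149600, (C,merge)→154600, (B,merge)→233000 …(+2); best=20500 via (C,hash)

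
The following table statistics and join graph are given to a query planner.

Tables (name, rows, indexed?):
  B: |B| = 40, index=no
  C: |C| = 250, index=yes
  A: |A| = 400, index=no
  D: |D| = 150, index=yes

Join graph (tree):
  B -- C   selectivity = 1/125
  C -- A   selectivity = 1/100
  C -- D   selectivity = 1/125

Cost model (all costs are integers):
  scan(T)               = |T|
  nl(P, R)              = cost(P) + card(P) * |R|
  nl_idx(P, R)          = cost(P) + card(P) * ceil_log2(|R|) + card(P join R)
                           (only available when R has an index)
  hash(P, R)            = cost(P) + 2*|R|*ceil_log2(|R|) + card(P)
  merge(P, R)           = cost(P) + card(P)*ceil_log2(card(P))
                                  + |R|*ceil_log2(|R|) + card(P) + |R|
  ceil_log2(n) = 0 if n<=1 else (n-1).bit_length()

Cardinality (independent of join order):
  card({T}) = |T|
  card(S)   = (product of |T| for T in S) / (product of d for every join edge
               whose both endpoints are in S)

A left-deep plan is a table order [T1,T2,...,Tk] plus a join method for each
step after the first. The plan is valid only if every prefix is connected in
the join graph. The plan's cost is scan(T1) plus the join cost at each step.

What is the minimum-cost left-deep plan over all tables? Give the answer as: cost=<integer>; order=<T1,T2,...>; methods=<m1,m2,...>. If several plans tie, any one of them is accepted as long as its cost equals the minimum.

Selinger DP (subsets sized 1..n):
  {B}: scan cost=40, card=40
  {C}: scan cost=250, card=250
  {A}: scan cost=400, card=400
  {D}: scan cost=150, card=150
  {BC}: card=80; try (C,nl_idx)→440, (B,hash)→980, (C,merge)→2570, (B,merge)→2780, (C,hash)→4080, (C,nl)→10040 …(+1); best=440 via (C,nl_idx)
  {AC}: card=1000; try (C,nl_idx)→4600, (C,hash)→4800, (A,merge)→6500, (C,merge)→6650, (A,hash)→7700, (A,nl)→100250 …(+1); best=4600 via (C,nl_idx)
  {CD}: card=300; try (C,nl_idx)→1650, (D,nl_idx)→2550, (D,hash)→2900, (C,merge)→3750, (D,merge)→3850, (C,hash)→4300 …(+2); best=1650 via (C,nl_idx)
  {ABC}: card=320; try (A,merge)→5080, (B,hash)→6080, (A,hash)→7720, (B,merge)→15880, (A,nl)→32440, (B,nl)→44600; best=5080 via (A,merge)
  {BCD}: card=96; try (D,nl_idx)→1176, (D,merge)→2430, (B,hash)→2430, (D,hash)→2920, (B,merge)→4930, (D,nl)→12440 …(+1); best=1176 via (D,nl_idx)
  {ACD}: card=1200; try (D,hash)→8000, (A,merge)→8650, (A,hash)→9150, (D,nl_idx)→13800, (D,merge)→16950, (A,nl)→121650 …(+1); best=8000 via (D,hash)
  {ABCD}: card=384; try (A,merge)→5944, (D,hash)→7800, (D,nl_idx)→8024, (A,hash)→8472, (D,merge)→9630, (B,hash)→9680 …(+4); best=5944 via (A,merge)

cost=5944; order=B,C,D,A; methods=nl_idx,nl_idx,merge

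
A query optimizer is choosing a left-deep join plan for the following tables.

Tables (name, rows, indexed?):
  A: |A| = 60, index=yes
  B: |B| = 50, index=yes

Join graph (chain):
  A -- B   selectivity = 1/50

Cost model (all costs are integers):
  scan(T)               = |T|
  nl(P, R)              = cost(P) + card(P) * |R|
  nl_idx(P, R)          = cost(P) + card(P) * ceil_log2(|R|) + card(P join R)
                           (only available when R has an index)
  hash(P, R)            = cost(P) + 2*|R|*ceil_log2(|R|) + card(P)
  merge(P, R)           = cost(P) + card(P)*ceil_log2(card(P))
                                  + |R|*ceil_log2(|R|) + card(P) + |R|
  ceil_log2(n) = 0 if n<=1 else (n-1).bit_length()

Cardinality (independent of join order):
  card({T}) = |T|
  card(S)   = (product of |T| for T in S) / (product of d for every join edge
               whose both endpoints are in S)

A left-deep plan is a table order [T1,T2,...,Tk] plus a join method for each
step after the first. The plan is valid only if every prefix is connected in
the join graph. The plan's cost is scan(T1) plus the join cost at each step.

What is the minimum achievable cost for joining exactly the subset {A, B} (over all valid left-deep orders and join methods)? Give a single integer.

Selinger DP over subsets of {A,B}:
  {A}: scan cost=60, card=60
  {B}: scan cost=50, card=50
  {AB}: card=60; try (A,nl_idx)→410, (B,nl_idx)→480, (B,hash)→720, (A,hash)→820, (A,merge)→820, (B,merge)→830 …(+2); best=410 via (A,nl_idx)

410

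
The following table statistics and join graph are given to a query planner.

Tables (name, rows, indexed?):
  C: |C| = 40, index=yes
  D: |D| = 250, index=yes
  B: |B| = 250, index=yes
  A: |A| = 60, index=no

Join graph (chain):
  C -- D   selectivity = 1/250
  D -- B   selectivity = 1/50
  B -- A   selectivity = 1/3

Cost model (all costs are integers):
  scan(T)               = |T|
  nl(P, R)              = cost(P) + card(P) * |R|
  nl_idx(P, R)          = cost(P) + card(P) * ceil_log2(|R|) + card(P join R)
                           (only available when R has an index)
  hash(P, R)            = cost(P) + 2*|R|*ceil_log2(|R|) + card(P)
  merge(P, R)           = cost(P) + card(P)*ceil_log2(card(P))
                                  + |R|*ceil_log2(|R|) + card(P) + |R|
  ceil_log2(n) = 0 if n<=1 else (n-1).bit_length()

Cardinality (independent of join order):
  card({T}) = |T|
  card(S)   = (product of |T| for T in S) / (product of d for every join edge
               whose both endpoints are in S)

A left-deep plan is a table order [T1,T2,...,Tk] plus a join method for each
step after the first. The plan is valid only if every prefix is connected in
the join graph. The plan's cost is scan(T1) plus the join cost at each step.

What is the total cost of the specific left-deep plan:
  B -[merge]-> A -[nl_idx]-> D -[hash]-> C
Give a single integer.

step 1: scan B: cost=250, card=250
step 2: join A via merge
    card(P join A) = 250*60/(3) = 5000
    cost = 250 + 250*8 + 60*6 + 250 + 60 = 2920
step 3: join D via nl_idx
    card(P join D) = 5000*250/(50) = 25000
    cost = 2920 + 5000*8 + 25000 = 67920
step 4: join C via hash
    card(P join C) = 25000*40/(250) = 4000
    cost = 67920 + 2*40*6 + 25000 = 93400

93400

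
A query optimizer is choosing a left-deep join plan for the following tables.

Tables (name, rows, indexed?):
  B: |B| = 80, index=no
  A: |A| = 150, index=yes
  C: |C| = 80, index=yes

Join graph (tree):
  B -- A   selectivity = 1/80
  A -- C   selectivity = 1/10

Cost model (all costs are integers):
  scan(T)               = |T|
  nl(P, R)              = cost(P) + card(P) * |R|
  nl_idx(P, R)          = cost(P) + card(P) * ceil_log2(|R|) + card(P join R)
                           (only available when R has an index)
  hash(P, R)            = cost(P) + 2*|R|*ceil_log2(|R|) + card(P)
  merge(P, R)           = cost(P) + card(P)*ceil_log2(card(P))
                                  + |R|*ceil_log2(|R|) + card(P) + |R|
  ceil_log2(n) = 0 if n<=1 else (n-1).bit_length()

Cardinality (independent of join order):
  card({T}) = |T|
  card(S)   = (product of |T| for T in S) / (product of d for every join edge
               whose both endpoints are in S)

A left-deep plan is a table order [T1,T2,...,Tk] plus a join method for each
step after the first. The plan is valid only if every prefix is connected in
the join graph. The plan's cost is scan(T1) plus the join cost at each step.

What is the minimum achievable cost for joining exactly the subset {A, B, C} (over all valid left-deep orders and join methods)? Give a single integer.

2140

Selinger DP over subsets of {A,B,C}:
  {B}: scan cost=80, card=80
  {A}: scan cost=150, card=150
  {C}: scan cost=80, card=80
  {AB}: card=150; try (A,nl_idx)→870, (B,hash)→1420, (A,merge)→2070, (B,merge)→2140, (A,hash)→2560, (A,nl)→12080 …(+1); best=870 via (A,nl_idx)
  {AC}: card=1200; try (C,hash)→1420, (A,nl_idx)→1920, (A,merge)→2070, (C,merge)→2140, (C,nl_idx)→2400, (A,hash)→2560 …(+2); best=1420 via (C,hash)
  {ABC}: card=1200; try (C,hash)→2140, (C,merge)→2860, (C,nl_idx)→3120, (B,hash)→3740, (C,nl)→12870, (B,merge)→16460 …(+1); best=2140 via (C,hash)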